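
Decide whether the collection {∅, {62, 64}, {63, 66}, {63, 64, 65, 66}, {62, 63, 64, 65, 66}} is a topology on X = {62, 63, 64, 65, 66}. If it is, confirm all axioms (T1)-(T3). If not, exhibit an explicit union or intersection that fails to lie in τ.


τ is NOT a topology on X.

Axiom (T1): ∅ ∈ τ? Yes; X ∈ τ? Yes.
Axiom (T2/T3): check pairwise unions and intersections of members of τ.
Counterexample for (T2): {62, 64} ∪ {63, 66} = {62, 63, 64, 66} ∉ τ. Therefore τ is NOT a topology.


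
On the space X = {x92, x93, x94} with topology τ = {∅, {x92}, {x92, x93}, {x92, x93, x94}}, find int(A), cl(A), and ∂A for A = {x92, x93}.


int(A) = {x92, x93}, cl(A) = {x92, x93, x94}, ∂A = {x94}.

Closed sets in (X, τ) are complements of opens:
  closed(X, τ) = {∅, {x94}, {x93, x94}, {x92, x93, x94}}.
int(A) = ⋃ {U ∈ τ : U ⊆ A}. Opens contained in A: ∅, {x92}, {x92, x93}.
Taking the union of these: int(A) = {x92, x93}.
cl(A) = ⋂ {C closed : A ⊆ C}. Closed sets containing A: {x92, x93, x94}.
Intersecting these: cl(A) = {x92, x93, x94}.
∂A = cl(A) ∖ int(A) = {x92, x93, x94} ∖ {x92, x93} = {x94}.


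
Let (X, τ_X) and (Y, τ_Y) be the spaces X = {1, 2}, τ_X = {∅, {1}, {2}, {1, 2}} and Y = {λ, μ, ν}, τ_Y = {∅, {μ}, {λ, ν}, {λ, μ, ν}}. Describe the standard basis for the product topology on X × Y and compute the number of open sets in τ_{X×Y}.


Basis B = {∅ × ∅, {1} × {μ}, {2} × {μ}, {1} × {λ, ν}, {1, 2} × {μ}, {2} × {λ, ν}, {1} × {λ, μ, ν}, {2} × {λ, μ, ν}, {1, 2} × {λ, ν}, {1, 2} × {λ, μ, ν}}; |τ_{X×Y}| = 16.

Enumerate products U × V with U ∈ τ_X, V ∈ τ_Y (deduplicated):
  ∅ × ∅ = {} (∅)
  {1} × {μ} = {(1,μ)}
  {2} × {μ} = {(2,μ)}
  {1} × {λ, ν} = {(1,λ), (1,ν)}
  {1, 2} × {μ} = {(1,μ), (2,μ)}
  {2} × {λ, ν} = {(2,λ), (2,ν)}
  {1} × {λ, μ, ν} = {(1,λ), (1,μ), (1,ν)}
  {2} × {λ, μ, ν} = {(2,λ), (2,μ), (2,ν)}
  {1, 2} × {λ, ν} = {(1,λ), (1,ν), (2,λ), (2,ν)}
  {1, 2} × {λ, μ, ν} = {(1,λ), (1,μ), (1,ν), (2,λ), (2,μ), (2,ν)}
These 10 distinct sets form the basis B.
Close under arbitrary unions to get τ_{X×Y}; counting gives |τ_{X×Y}| = 16.


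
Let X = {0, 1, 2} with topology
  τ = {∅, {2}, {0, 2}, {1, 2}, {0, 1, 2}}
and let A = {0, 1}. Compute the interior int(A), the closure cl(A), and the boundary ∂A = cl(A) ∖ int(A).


int(A) = ∅, cl(A) = {0, 1}, ∂A = {0, 1}.

Closed sets in (X, τ) are complements of opens:
  closed(X, τ) = {∅, {0}, {1}, {0, 1}, {0, 1, 2}}.
int(A) = ⋃ {U ∈ τ : U ⊆ A}. Opens contained in A: ∅.
Taking the union of these: int(A) = ∅.
cl(A) = ⋂ {C closed : A ⊆ C}. Closed sets containing A: {0, 1}, {0, 1, 2}.
Intersecting these: cl(A) = {0, 1}.
∂A = cl(A) ∖ int(A) = {0, 1} ∖ ∅ = {0, 1}.


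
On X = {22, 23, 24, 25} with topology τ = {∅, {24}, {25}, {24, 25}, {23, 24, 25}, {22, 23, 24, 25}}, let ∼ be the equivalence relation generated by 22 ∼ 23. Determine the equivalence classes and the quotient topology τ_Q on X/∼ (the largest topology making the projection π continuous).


X/∼ = {[22=23], [24], [25]}; |τ_Q| = 5.

Equivalence classes: [22=23], [24], [25].
Quotient map π: X → X/∼ sends 22 ↦ [22=23], 23 ↦ [22=23], 24 ↦ [24], 25 ↦ [25].
For each subset V ⊆ X/∼, compute π^{-1}(V) ⊆ X and check whether π^{-1}(V) ∈ τ. V is open in τ_Q iff π^{-1}(V) ∈ τ.
  V = {}: π^{-1}(V) = ∅ ∈ τ ✓.
  V = {[22=23]}: π^{-1}(V) = {22, 23} ∉ τ ✗.
  V = {[24]}: π^{-1}(V) = {24} ∈ τ ✓.
  V = {[22=23], [24]}: π^{-1}(V) = {22, 23, 24} ∉ τ ✗.
  V = {[25]}: π^{-1}(V) = {25} ∈ τ ✓.
  V = {[22=23], [25]}: π^{-1}(V) = {22, 23, 25} ∉ τ ✗.
  V = {[24], [25]}: π^{-1}(V) = {24, 25} ∈ τ ✓.
  V = {[22=23], [24], [25]}: π^{-1}(V) = {22, 23, 24, 25} ∈ τ ✓.
Open sets in the quotient: τ_Q = {{}, {[24]}, {[25]}, {[24], [25]}, {[22=23], [24], [25]}} (5 elements).


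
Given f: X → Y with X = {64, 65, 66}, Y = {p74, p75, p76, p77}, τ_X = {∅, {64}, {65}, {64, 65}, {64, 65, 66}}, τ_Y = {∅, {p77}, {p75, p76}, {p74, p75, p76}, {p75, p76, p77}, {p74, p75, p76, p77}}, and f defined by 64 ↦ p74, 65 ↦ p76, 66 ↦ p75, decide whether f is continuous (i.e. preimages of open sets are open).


f is NOT continuous.

Compute f^{-1}(U) for each U ∈ τ_Y:
  U = ∅: f^{-1}(U) = ∅ ∈ τ_X ✓.
  U = {p77}: f^{-1}(U) = ∅ ∈ τ_X ✓.
  U = {p75, p76}: f^{-1}(U) = {65, 66} ∉ τ_X ✗.
  U = {p74, p75, p76}: f^{-1}(U) = {64, 65, 66} ∈ τ_X ✓.
  U = {p75, p76, p77}: f^{-1}(U) = {65, 66} ∉ τ_X ✗.
  U = {p74, p75, p76, p77}: f^{-1}(U) = {64, 65, 66} ∈ τ_X ✓.
Found U = {p75, p76} with f^{-1}(U) = {65, 66} not in τ_X. Therefore f is NOT continuous.


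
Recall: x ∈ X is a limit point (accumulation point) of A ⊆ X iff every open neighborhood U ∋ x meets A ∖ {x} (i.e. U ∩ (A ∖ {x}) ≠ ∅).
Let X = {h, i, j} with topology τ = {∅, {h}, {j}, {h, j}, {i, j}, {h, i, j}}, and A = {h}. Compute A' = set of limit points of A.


A' = ∅

For each x ∈ X, list the open sets U ∈ τ with x ∈ U, then check whether U ∩ (A ∖ {x}) ≠ ∅ for every such U.
  x = h: open {h} ∋ x has {h} ∩ (A ∖ {h}) = ∅, so x is NOT a limit point.
  x = i: open {i, j} ∋ x has {i, j} ∩ (A ∖ {i}) = ∅, so x is NOT a limit point.
  x = j: open {j} ∋ x has {j} ∩ (A ∖ {j}) = ∅, so x is NOT a limit point.
Collecting: A' = ∅.


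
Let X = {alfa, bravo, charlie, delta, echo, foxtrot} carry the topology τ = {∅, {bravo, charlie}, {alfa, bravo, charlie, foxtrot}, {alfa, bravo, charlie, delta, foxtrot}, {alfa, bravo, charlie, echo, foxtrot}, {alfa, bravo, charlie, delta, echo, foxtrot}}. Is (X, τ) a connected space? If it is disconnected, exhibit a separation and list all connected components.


(X, τ) is connected.

Find clopen sets (U ∈ τ with X ∖ U ∈ τ):
  U = ∅, X ∖ U = {alfa, bravo, charlie, delta, echo, foxtrot} — both open, so U is clopen.
  U = {alfa, bravo, charlie, delta, echo, foxtrot}, X ∖ U = ∅ — both open, so U is clopen.
Only trivial clopens (∅ and X) exist, so (X, τ) is connected.
Compute connected components by grouping points that agree on all clopens:
  component: {alfa, bravo, charlie, delta, echo, foxtrot}


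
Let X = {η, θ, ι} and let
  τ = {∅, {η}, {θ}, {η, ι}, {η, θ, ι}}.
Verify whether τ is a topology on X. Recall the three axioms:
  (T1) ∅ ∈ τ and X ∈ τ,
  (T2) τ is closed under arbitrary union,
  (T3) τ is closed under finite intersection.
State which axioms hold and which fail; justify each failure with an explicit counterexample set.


τ is NOT a topology on X.

Axiom (T1): ∅ ∈ τ? Yes; X ∈ τ? Yes.
Axiom (T2/T3): check pairwise unions and intersections of members of τ.
Counterexample for (T2): {η} ∪ {θ} = {η, θ} ∉ τ. Therefore τ is NOT a topology.


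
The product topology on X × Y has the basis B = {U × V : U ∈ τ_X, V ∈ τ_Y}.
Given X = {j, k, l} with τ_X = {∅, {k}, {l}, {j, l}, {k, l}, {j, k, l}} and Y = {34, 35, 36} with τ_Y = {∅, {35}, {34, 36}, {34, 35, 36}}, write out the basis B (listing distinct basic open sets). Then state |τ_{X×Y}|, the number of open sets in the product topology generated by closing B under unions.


Basis B = {∅ × ∅, {k} × {35}, {l} × {35}, {j, l} × {35}, {k} × {34, 36}, {k, l} × {35}, {l} × {34, 36}, {j, k, l} × {35}, {k} × {34, 35, 36}, {l} × {34, 35, 36}, {j, l} × {34, 36}, {k, l} × {34, 36}, {j, l} × {34, 35, 36}, {j, k, l} × {34, 36}, {k, l} × {34, 35, 36}, {j, k, l} × {34, 35, 36}}; |τ_{X×Y}| = 36.

Enumerate products U × V with U ∈ τ_X, V ∈ τ_Y (deduplicated):
  ∅ × ∅ = {} (∅)
  {k} × {35} = {(k,35)}
  {l} × {35} = {(l,35)}
  {j, l} × {35} = {(j,35), (l,35)}
  {k} × {34, 36} = {(k,34), (k,36)}
  {k, l} × {35} = {(k,35), (l,35)}
  {l} × {34, 36} = {(l,34), (l,36)}
  {j, k, l} × {35} = {(j,35), (k,35), (l,35)}
  {k} × {34, 35, 36} = {(k,34), (k,35), (k,36)}
  {l} × {34, 35, 36} = {(l,34), (l,35), (l,36)}
  {j, l} × {34, 36} = {(j,34), (j,36), (l,34), (l,36)}
  {k, l} × {34, 36} = {(k,34), (k,36), (l,34), (l,36)}
  {j, l} × {34, 35, 36} = {(j,34), (j,35), (j,36), (l,34), (l,35), (l,36)}
  {j, k, l} × {34, 36} = {(j,34), (j,36), (k,34), (k,36), (l,34), (l,36)}
  {k, l} × {34, 35, 36} = {(k,34), (k,35), (k,36), (l,34), (l,35), (l,36)}
  {j, k, l} × {34, 35, 36} = {(j,34), (j,35), (j,36), (k,34), (k,35), (k,36), (l,34), (l,35), (l,36)}
These 16 distinct sets form the basis B.
Close under arbitrary unions to get τ_{X×Y}; counting gives |τ_{X×Y}| = 36.


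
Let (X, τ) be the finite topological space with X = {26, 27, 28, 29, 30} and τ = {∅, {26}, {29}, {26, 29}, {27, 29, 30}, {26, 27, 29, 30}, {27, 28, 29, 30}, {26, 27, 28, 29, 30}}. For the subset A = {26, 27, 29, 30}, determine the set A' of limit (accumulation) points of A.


A' = {27, 28, 30}

For each x ∈ X, list the open sets U ∈ τ with x ∈ U, then check whether U ∩ (A ∖ {x}) ≠ ∅ for every such U.
  x = 26: open {26} ∋ x has {26} ∩ (A ∖ {26}) = ∅, so x is NOT a limit point.
  x = 27: opens ∋ x are {27, 29, 30}, {26, 27, 29, 30}, {27, 28, 29, 30}, {26, 27, 28, 29, 30}; each meets A ∖ {27}, so x IS a limit point.
  x = 28: opens ∋ x are {27, 28, 29, 30}, {26, 27, 28, 29, 30}; each meets A ∖ {28}, so x IS a limit point.
  x = 29: open {29} ∋ x has {29} ∩ (A ∖ {29}) = ∅, so x is NOT a limit point.
  x = 30: opens ∋ x are {27, 29, 30}, {26, 27, 29, 30}, {27, 28, 29, 30}, {26, 27, 28, 29, 30}; each meets A ∖ {30}, so x IS a limit point.
Collecting: A' = {27, 28, 30}.


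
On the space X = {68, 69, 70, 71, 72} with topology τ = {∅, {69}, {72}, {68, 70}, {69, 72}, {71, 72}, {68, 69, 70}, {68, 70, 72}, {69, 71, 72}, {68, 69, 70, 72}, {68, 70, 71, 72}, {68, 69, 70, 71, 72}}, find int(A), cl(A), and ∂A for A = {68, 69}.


int(A) = {69}, cl(A) = {68, 69, 70}, ∂A = {68, 70}.

Closed sets in (X, τ) are complements of opens:
  closed(X, τ) = {∅, {69}, {71}, {68, 70}, {69, 71}, {71, 72}, {68, 69, 70}, {68, 70, 71}, {69, 71, 72}, {68, 69, 70, 71}, {68, 70, 71, 72}, {68, 69, 70, 71, 72}}.
int(A) = ⋃ {U ∈ τ : U ⊆ A}. Opens contained in A: ∅, {69}.
Taking the union of these: int(A) = {69}.
cl(A) = ⋂ {C closed : A ⊆ C}. Closed sets containing A: {68, 69, 70}, {68, 69, 70, 71}, {68, 69, 70, 71, 72}.
Intersecting these: cl(A) = {68, 69, 70}.
∂A = cl(A) ∖ int(A) = {68, 69, 70} ∖ {69} = {68, 70}.


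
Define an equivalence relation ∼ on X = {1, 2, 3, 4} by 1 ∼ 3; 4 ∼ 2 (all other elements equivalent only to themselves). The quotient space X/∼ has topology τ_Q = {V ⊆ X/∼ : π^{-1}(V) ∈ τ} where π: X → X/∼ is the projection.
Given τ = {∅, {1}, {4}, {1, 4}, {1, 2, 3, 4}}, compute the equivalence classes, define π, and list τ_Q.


X/∼ = {[1=3], [2=4]}; |τ_Q| = 2.

Equivalence classes: [1=3], [2=4].
Quotient map π: X → X/∼ sends 1 ↦ [1=3], 2 ↦ [2=4], 3 ↦ [1=3], 4 ↦ [2=4].
For each subset V ⊆ X/∼, compute π^{-1}(V) ⊆ X and check whether π^{-1}(V) ∈ τ. V is open in τ_Q iff π^{-1}(V) ∈ τ.
  V = {}: π^{-1}(V) = ∅ ∈ τ ✓.
  V = {[1=3]}: π^{-1}(V) = {1, 3} ∉ τ ✗.
  V = {[2=4]}: π^{-1}(V) = {2, 4} ∉ τ ✗.
  V = {[1=3], [2=4]}: π^{-1}(V) = {1, 2, 3, 4} ∈ τ ✓.
Open sets in the quotient: τ_Q = {{}, {[1=3], [2=4]}} (2 elements).


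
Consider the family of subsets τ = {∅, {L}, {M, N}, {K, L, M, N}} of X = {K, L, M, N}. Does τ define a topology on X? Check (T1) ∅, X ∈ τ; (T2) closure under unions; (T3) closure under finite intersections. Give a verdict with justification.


τ is NOT a topology on X.

Axiom (T1): ∅ ∈ τ? Yes; X ∈ τ? Yes.
Axiom (T2/T3): check pairwise unions and intersections of members of τ.
Counterexample for (T2): {L} ∪ {M, N} = {L, M, N} ∉ τ. Therefore τ is NOT a topology.


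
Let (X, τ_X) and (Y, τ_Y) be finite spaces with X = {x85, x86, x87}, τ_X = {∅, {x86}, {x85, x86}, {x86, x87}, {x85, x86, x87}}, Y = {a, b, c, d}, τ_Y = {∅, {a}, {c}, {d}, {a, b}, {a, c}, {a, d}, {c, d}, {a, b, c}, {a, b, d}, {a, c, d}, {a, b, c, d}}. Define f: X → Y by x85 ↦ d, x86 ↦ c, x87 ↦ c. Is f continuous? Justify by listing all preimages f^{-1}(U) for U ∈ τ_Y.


f is NOT continuous.

Compute f^{-1}(U) for each U ∈ τ_Y:
  U = ∅: f^{-1}(U) = ∅ ∈ τ_X ✓.
  U = {a}: f^{-1}(U) = ∅ ∈ τ_X ✓.
  U = {c}: f^{-1}(U) = {x86, x87} ∈ τ_X ✓.
  U = {d}: f^{-1}(U) = {x85} ∉ τ_X ✗.
  U = {a, b}: f^{-1}(U) = ∅ ∈ τ_X ✓.
  U = {a, c}: f^{-1}(U) = {x86, x87} ∈ τ_X ✓.
  U = {a, d}: f^{-1}(U) = {x85} ∉ τ_X ✗.
  U = {c, d}: f^{-1}(U) = {x85, x86, x87} ∈ τ_X ✓.
  U = {a, b, c}: f^{-1}(U) = {x86, x87} ∈ τ_X ✓.
  U = {a, b, d}: f^{-1}(U) = {x85} ∉ τ_X ✗.
  U = {a, c, d}: f^{-1}(U) = {x85, x86, x87} ∈ τ_X ✓.
  U = {a, b, c, d}: f^{-1}(U) = {x85, x86, x87} ∈ τ_X ✓.
Found U = {d} with f^{-1}(U) = {x85} not in τ_X. Therefore f is NOT continuous.


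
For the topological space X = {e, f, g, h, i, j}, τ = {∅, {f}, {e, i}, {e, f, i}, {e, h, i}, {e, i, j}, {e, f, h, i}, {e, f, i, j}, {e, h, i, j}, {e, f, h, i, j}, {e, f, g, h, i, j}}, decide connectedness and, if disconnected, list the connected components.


(X, τ) is connected.

Find clopen sets (U ∈ τ with X ∖ U ∈ τ):
  U = ∅, X ∖ U = {e, f, g, h, i, j} — both open, so U is clopen.
  U = {e, f, g, h, i, j}, X ∖ U = ∅ — both open, so U is clopen.
Only trivial clopens (∅ and X) exist, so (X, τ) is connected.
Compute connected components by grouping points that agree on all clopens:
  component: {e, f, g, h, i, j}


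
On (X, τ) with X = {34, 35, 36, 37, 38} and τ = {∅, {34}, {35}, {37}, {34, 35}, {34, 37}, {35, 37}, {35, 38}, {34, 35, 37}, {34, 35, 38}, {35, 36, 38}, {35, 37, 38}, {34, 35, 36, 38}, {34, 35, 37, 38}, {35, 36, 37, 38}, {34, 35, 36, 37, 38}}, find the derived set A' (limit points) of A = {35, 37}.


A' = {36, 38}

For each x ∈ X, list the open sets U ∈ τ with x ∈ U, then check whether U ∩ (A ∖ {x}) ≠ ∅ for every such U.
  x = 34: open {34} ∋ x has {34} ∩ (A ∖ {34}) = ∅, so x is NOT a limit point.
  x = 35: open {35} ∋ x has {35} ∩ (A ∖ {35}) = ∅, so x is NOT a limit point.
  x = 36: opens ∋ x are {35, 36, 38}, {34, 35, 36, 38}, {35, 36, 37, 38}, {34, 35, 36, 37, 38}; each meets A ∖ {36}, so x IS a limit point.
  x = 37: open {37} ∋ x has {37} ∩ (A ∖ {37}) = ∅, so x is NOT a limit point.
  x = 38: opens ∋ x are {35, 38}, {34, 35, 38}, {35, 36, 38}, {35, 37, 38}, {34, 35, 36, 38}, {34, 35, 37, 38}, {35, 36, 37, 38}, {34, 35, 36, 37, 38}; each meets A ∖ {38}, so x IS a limit point.
Collecting: A' = {36, 38}.


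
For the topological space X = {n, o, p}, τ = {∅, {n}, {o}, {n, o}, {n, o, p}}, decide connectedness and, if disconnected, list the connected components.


(X, τ) is connected.

Find clopen sets (U ∈ τ with X ∖ U ∈ τ):
  U = ∅, X ∖ U = {n, o, p} — both open, so U is clopen.
  U = {n, o, p}, X ∖ U = ∅ — both open, so U is clopen.
Only trivial clopens (∅ and X) exist, so (X, τ) is connected.
Compute connected components by grouping points that agree on all clopens:
  component: {n, o, p}


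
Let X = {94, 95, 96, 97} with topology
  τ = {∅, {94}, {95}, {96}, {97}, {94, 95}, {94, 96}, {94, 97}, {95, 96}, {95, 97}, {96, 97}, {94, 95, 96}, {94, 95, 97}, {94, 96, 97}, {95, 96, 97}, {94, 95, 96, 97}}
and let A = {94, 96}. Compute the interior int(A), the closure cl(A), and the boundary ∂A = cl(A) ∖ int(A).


int(A) = {94, 96}, cl(A) = {94, 96}, ∂A = ∅.

Closed sets in (X, τ) are complements of opens:
  closed(X, τ) = {∅, {94}, {95}, {96}, {97}, {94, 95}, {94, 96}, {94, 97}, {95, 96}, {95, 97}, {96, 97}, {94, 95, 96}, {94, 95, 97}, {94, 96, 97}, {95, 96, 97}, {94, 95, 96, 97}}.
int(A) = ⋃ {U ∈ τ : U ⊆ A}. Opens contained in A: ∅, {94}, {96}, {94, 96}.
Taking the union of these: int(A) = {94, 96}.
cl(A) = ⋂ {C closed : A ⊆ C}. Closed sets containing A: {94, 96}, {94, 95, 96}, {94, 96, 97}, {94, 95, 96, 97}.
Intersecting these: cl(A) = {94, 96}.
∂A = cl(A) ∖ int(A) = {94, 96} ∖ {94, 96} = ∅.


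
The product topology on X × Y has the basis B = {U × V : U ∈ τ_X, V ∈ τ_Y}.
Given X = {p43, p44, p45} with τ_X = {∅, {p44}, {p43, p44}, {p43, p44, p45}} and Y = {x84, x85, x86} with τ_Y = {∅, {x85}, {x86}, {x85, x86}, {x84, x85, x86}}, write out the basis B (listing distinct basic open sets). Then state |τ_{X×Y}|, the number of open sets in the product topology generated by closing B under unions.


Basis B = {∅ × ∅, {p44} × {x85}, {p44} × {x86}, {p43, p44} × {x85}, {p43, p44} × {x86}, {p44} × {x85, x86}, {p43, p44, p45} × {x85}, {p43, p44, p45} × {x86}, {p44} × {x84, x85, x86}, {p43, p44} × {x85, x86}, {p43, p44} × {x84, x85, x86}, {p43, p44, p45} × {x85, x86}, {p43, p44, p45} × {x84, x85, x86}}; |τ_{X×Y}| = 30.

Enumerate products U × V with U ∈ τ_X, V ∈ τ_Y (deduplicated):
  ∅ × ∅ = {} (∅)
  {p44} × {x85} = {(p44,x85)}
  {p44} × {x86} = {(p44,x86)}
  {p43, p44} × {x85} = {(p43,x85), (p44,x85)}
  {p43, p44} × {x86} = {(p43,x86), (p44,x86)}
  {p44} × {x85, x86} = {(p44,x85), (p44,x86)}
  {p43, p44, p45} × {x85} = {(p43,x85), (p44,x85), (p45,x85)}
  {p43, p44, p45} × {x86} = {(p43,x86), (p44,x86), (p45,x86)}
  {p44} × {x84, x85, x86} = {(p44,x84), (p44,x85), (p44,x86)}
  {p43, p44} × {x85, x86} = {(p43,x85), (p43,x86), (p44,x85), (p44,x86)}
  {p43, p44} × {x84, x85, x86} = {(p43,x84), (p43,x85), (p43,x86), (p44,x84), (p44,x85), (p44,x86)}
  {p43, p44, p45} × {x85, x86} = {(p43,x85), (p43,x86), (p44,x85), (p44,x86), (p45,x85), (p45,x86)}
  {p43, p44, p45} × {x84, x85, x86} = {(p43,x84), (p43,x85), (p43,x86), (p44,x84), (p44,x85), (p44,x86), (p45,x84), (p45,x85), (p45,x86)}
These 13 distinct sets form the basis B.
Close under arbitrary unions to get τ_{X×Y}; counting gives |τ_{X×Y}| = 30.


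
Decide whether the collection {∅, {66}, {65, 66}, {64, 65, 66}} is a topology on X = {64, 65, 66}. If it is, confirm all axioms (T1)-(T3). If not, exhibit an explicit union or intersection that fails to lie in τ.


τ IS a topology on X.

Axiom (T1): ∅ ∈ τ? Yes; X ∈ τ? Yes.
Axiom (T2/T3): check pairwise unions and intersections of members of τ.
All pairwise intersections and unions checked — each lies in τ. Therefore τ satisfies (T1), (T2), (T3): it IS a topology on X.


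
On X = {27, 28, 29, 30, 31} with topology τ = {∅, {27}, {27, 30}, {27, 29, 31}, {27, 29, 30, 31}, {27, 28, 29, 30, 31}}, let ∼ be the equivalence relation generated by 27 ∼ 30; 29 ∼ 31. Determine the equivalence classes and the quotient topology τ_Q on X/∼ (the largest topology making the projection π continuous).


X/∼ = {[27=30], [28], [29=31]}; |τ_Q| = 4.

Equivalence classes: [27=30], [28], [29=31].
Quotient map π: X → X/∼ sends 27 ↦ [27=30], 28 ↦ [28], 29 ↦ [29=31], 30 ↦ [27=30], 31 ↦ [29=31].
For each subset V ⊆ X/∼, compute π^{-1}(V) ⊆ X and check whether π^{-1}(V) ∈ τ. V is open in τ_Q iff π^{-1}(V) ∈ τ.
  V = {}: π^{-1}(V) = ∅ ∈ τ ✓.
  V = {[27=30]}: π^{-1}(V) = {27, 30} ∈ τ ✓.
  V = {[28]}: π^{-1}(V) = {28} ∉ τ ✗.
  V = {[27=30], [28]}: π^{-1}(V) = {27, 28, 30} ∉ τ ✗.
  V = {[29=31]}: π^{-1}(V) = {29, 31} ∉ τ ✗.
  V = {[27=30], [29=31]}: π^{-1}(V) = {27, 29, 30, 31} ∈ τ ✓.
  V = {[28], [29=31]}: π^{-1}(V) = {28, 29, 31} ∉ τ ✗.
  V = {[27=30], [28], [29=31]}: π^{-1}(V) = {27, 28, 29, 30, 31} ∈ τ ✓.
Open sets in the quotient: τ_Q = {{}, {[27=30]}, {[27=30], [29=31]}, {[27=30], [28], [29=31]}} (4 elements).


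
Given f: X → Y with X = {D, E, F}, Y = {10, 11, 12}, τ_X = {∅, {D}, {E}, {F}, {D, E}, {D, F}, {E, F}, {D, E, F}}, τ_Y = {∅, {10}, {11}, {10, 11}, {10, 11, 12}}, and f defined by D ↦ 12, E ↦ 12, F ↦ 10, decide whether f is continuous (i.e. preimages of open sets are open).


f IS continuous.

Compute f^{-1}(U) for each U ∈ τ_Y:
  U = ∅: f^{-1}(U) = ∅ ∈ τ_X ✓.
  U = {10}: f^{-1}(U) = {F} ∈ τ_X ✓.
  U = {11}: f^{-1}(U) = ∅ ∈ τ_X ✓.
  U = {10, 11}: f^{-1}(U) = {F} ∈ τ_X ✓.
  U = {10, 11, 12}: f^{-1}(U) = {D, E, F} ∈ τ_X ✓.
Every preimage lies in τ_X, so f IS continuous.


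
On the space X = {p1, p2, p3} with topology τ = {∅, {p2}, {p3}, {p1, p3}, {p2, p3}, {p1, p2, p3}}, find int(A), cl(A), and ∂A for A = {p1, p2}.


int(A) = {p2}, cl(A) = {p1, p2}, ∂A = {p1}.

Closed sets in (X, τ) are complements of opens:
  closed(X, τ) = {∅, {p1}, {p2}, {p1, p2}, {p1, p3}, {p1, p2, p3}}.
int(A) = ⋃ {U ∈ τ : U ⊆ A}. Opens contained in A: ∅, {p2}.
Taking the union of these: int(A) = {p2}.
cl(A) = ⋂ {C closed : A ⊆ C}. Closed sets containing A: {p1, p2}, {p1, p2, p3}.
Intersecting these: cl(A) = {p1, p2}.
∂A = cl(A) ∖ int(A) = {p1, p2} ∖ {p2} = {p1}.


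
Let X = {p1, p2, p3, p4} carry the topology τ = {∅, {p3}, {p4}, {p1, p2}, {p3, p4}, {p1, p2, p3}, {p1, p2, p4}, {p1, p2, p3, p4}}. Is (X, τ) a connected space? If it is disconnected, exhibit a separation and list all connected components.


(X, τ) is disconnected; components = [{p3}, {p4}, {p1, p2}].

Find clopen sets (U ∈ τ with X ∖ U ∈ τ):
  U = ∅, X ∖ U = {p1, p2, p3, p4} — both open, so U is clopen.
  U = {p3}, X ∖ U = {p1, p2, p4} — both open, so U is clopen.
  U = {p4}, X ∖ U = {p1, p2, p3} — both open, so U is clopen.
  U = {p1, p2}, X ∖ U = {p3, p4} — both open, so U is clopen.
  U = {p3, p4}, X ∖ U = {p1, p2} — both open, so U is clopen.
  U = {p1, p2, p3}, X ∖ U = {p4} — both open, so U is clopen.
  U = {p1, p2, p4}, X ∖ U = {p3} — both open, so U is clopen.
  U = {p1, p2, p3, p4}, X ∖ U = ∅ — both open, so U is clopen.
Nontrivial clopen(s) exist: e.g. {p1, p2, p4}. So (X, τ) is disconnected.
Compute connected components by grouping points that agree on all clopens:
  component: {p3}
  component: {p4}
  component: {p1, p2}


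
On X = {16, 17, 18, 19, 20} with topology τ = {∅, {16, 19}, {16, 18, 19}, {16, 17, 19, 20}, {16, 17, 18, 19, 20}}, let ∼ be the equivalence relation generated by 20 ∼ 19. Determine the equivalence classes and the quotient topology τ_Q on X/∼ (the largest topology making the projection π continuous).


X/∼ = {[16], [17], [18], [19=20]}; |τ_Q| = 3.

Equivalence classes: [16], [17], [18], [19=20].
Quotient map π: X → X/∼ sends 16 ↦ [16], 17 ↦ [17], 18 ↦ [18], 19 ↦ [19=20], 20 ↦ [19=20].
For each subset V ⊆ X/∼, compute π^{-1}(V) ⊆ X and check whether π^{-1}(V) ∈ τ. V is open in τ_Q iff π^{-1}(V) ∈ τ.
  V = {}: π^{-1}(V) = ∅ ∈ τ ✓.
  V = {[16]}: π^{-1}(V) = {16} ∉ τ ✗.
  V = {[17]}: π^{-1}(V) = {17} ∉ τ ✗.
  V = {[16], [17]}: π^{-1}(V) = {16, 17} ∉ τ ✗.
  V = {[18]}: π^{-1}(V) = {18} ∉ τ ✗.
  V = {[16], [18]}: π^{-1}(V) = {16, 18} ∉ τ ✗.
  V = {[17], [18]}: π^{-1}(V) = {17, 18} ∉ τ ✗.
  V = {[16], [17], [18]}: π^{-1}(V) = {16, 17, 18} ∉ τ ✗.
  V = {[19=20]}: π^{-1}(V) = {19, 20} ∉ τ ✗.
  V = {[16], [19=20]}: π^{-1}(V) = {16, 19, 20} ∉ τ ✗.
  V = {[17], [19=20]}: π^{-1}(V) = {17, 19, 20} ∉ τ ✗.
  V = {[16], [17], [19=20]}: π^{-1}(V) = {16, 17, 19, 20} ∈ τ ✓.
  V = {[18], [19=20]}: π^{-1}(V) = {18, 19, 20} ∉ τ ✗.
  V = {[16], [18], [19=20]}: π^{-1}(V) = {16, 18, 19, 20} ∉ τ ✗.
  V = {[17], [18], [19=20]}: π^{-1}(V) = {17, 18, 19, 20} ∉ τ ✗.
  V = {[16], [17], [18], [19=20]}: π^{-1}(V) = {16, 17, 18, 19, 20} ∈ τ ✓.
Open sets in the quotient: τ_Q = {{}, {[16], [17], [19=20]}, {[16], [17], [18], [19=20]}} (3 elements).


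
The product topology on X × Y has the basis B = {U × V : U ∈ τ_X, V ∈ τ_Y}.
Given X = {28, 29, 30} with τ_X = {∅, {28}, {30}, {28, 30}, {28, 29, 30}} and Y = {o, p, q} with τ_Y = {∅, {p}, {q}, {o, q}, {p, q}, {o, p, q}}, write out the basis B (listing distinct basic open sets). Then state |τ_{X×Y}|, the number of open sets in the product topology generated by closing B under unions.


Basis B = {∅ × ∅, {28} × {p}, {28} × {q}, {30} × {p}, {30} × {q}, {28} × {o, q}, {28} × {p, q}, {28, 30} × {p}, {28, 30} × {q}, {30} × {o, q}, {30} × {p, q}, {28} × {o, p, q}, {28, 29, 30} × {p}, {28, 29, 30} × {q}, {30} × {o, p, q}, {28, 30} × {o, q}, {28, 30} × {p, q}, {28, 30} × {o, p, q}, {28, 29, 30} × {o, q}, {28, 29, 30} × {p, q}, {28, 29, 30} × {o, p, q}}; |τ_{X×Y}| = 70.

Enumerate products U × V with U ∈ τ_X, V ∈ τ_Y (deduplicated):
  ∅ × ∅ = {} (∅)
  {28} × {p} = {(28,p)}
  {28} × {q} = {(28,q)}
  {30} × {p} = {(30,p)}
  {30} × {q} = {(30,q)}
  {28} × {o, q} = {(28,o), (28,q)}
  {28} × {p, q} = {(28,p), (28,q)}
  {28, 30} × {p} = {(28,p), (30,p)}
  {28, 30} × {q} = {(28,q), (30,q)}
  {30} × {o, q} = {(30,o), (30,q)}
  {30} × {p, q} = {(30,p), (30,q)}
  {28} × {o, p, q} = {(28,o), (28,p), (28,q)}
  {28, 29, 30} × {p} = {(28,p), (29,p), (30,p)}
  {28, 29, 30} × {q} = {(28,q), (29,q), (30,q)}
  {30} × {o, p, q} = {(30,o), (30,p), (30,q)}
  {28, 30} × {o, q} = {(28,o), (28,q), (30,o), (30,q)}
  {28, 30} × {p, q} = {(28,p), (28,q), (30,p), (30,q)}
  {28, 30} × {o, p, q} = {(28,o), (28,p), (28,q), (30,o), (30,p), (30,q)}
  {28, 29, 30} × {o, q} = {(28,o), (28,q), (29,o), (29,q), (30,o), (30,q)}
  {28, 29, 30} × {p, q} = {(28,p), (28,q), (29,p), (29,q), (30,p), (30,q)}
  {28, 29, 30} × {o, p, q} = {(28,o), (28,p), (28,q), (29,o), (29,p), (29,q), (30,o), (30,p), (30,q)}
These 21 distinct sets form the basis B.
Close under arbitrary unions to get τ_{X×Y}; counting gives |τ_{X×Y}| = 70.


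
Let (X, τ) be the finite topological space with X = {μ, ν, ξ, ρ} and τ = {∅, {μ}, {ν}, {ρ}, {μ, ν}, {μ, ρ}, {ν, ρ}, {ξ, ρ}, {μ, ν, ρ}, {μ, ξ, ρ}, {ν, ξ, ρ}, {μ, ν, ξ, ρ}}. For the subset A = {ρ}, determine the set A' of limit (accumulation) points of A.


A' = {ξ}

For each x ∈ X, list the open sets U ∈ τ with x ∈ U, then check whether U ∩ (A ∖ {x}) ≠ ∅ for every such U.
  x = μ: open {μ} ∋ x has {μ} ∩ (A ∖ {μ}) = ∅, so x is NOT a limit point.
  x = ν: open {ν} ∋ x has {ν} ∩ (A ∖ {ν}) = ∅, so x is NOT a limit point.
  x = ξ: opens ∋ x are {ξ, ρ}, {μ, ξ, ρ}, {ν, ξ, ρ}, {μ, ν, ξ, ρ}; each meets A ∖ {ξ}, so x IS a limit point.
  x = ρ: open {ρ} ∋ x has {ρ} ∩ (A ∖ {ρ}) = ∅, so x is NOT a limit point.
Collecting: A' = {ξ}.


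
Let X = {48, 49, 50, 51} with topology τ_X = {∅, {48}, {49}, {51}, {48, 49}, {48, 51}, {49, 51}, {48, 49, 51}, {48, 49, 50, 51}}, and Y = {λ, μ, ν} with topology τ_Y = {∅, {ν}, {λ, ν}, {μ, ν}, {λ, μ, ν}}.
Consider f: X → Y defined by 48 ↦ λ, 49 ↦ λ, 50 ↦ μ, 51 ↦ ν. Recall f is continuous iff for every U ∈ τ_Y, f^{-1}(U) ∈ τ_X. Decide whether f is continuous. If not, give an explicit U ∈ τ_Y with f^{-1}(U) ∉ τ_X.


f is NOT continuous.

Compute f^{-1}(U) for each U ∈ τ_Y:
  U = ∅: f^{-1}(U) = ∅ ∈ τ_X ✓.
  U = {ν}: f^{-1}(U) = {51} ∈ τ_X ✓.
  U = {λ, ν}: f^{-1}(U) = {48, 49, 51} ∈ τ_X ✓.
  U = {μ, ν}: f^{-1}(U) = {50, 51} ∉ τ_X ✗.
  U = {λ, μ, ν}: f^{-1}(U) = {48, 49, 50, 51} ∈ τ_X ✓.
Found U = {μ, ν} with f^{-1}(U) = {50, 51} not in τ_X. Therefore f is NOT continuous.


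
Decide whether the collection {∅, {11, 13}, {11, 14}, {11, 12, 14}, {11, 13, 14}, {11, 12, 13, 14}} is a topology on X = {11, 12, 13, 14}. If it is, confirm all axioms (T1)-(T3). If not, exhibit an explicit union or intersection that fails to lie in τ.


τ is NOT a topology on X.

Axiom (T1): ∅ ∈ τ? Yes; X ∈ τ? Yes.
Axiom (T2/T3): check pairwise unions and intersections of members of τ.
Counterexample for (T3): {11, 13} ∩ {11, 14} = {11} ∉ τ. Therefore τ is NOT a topology.


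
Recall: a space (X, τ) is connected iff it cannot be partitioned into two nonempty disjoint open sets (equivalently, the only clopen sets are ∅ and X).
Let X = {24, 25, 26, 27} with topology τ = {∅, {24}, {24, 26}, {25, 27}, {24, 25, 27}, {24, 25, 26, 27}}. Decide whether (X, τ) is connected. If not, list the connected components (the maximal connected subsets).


(X, τ) is disconnected; components = [{24, 26}, {25, 27}].

Find clopen sets (U ∈ τ with X ∖ U ∈ τ):
  U = ∅, X ∖ U = {24, 25, 26, 27} — both open, so U is clopen.
  U = {24, 26}, X ∖ U = {25, 27} — both open, so U is clopen.
  U = {25, 27}, X ∖ U = {24, 26} — both open, so U is clopen.
  U = {24, 25, 26, 27}, X ∖ U = ∅ — both open, so U is clopen.
Nontrivial clopen(s) exist: e.g. {24, 26}. So (X, τ) is disconnected.
Compute connected components by grouping points that agree on all clopens:
  component: {24, 26}
  component: {25, 27}


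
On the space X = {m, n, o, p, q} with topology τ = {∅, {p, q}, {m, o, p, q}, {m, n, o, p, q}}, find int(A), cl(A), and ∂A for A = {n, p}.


int(A) = ∅, cl(A) = {m, n, o, p, q}, ∂A = {m, n, o, p, q}.

Closed sets in (X, τ) are complements of opens:
  closed(X, τ) = {∅, {n}, {m, n, o}, {m, n, o, p, q}}.
int(A) = ⋃ {U ∈ τ : U ⊆ A}. Opens contained in A: ∅.
Taking the union of these: int(A) = ∅.
cl(A) = ⋂ {C closed : A ⊆ C}. Closed sets containing A: {m, n, o, p, q}.
Intersecting these: cl(A) = {m, n, o, p, q}.
∂A = cl(A) ∖ int(A) = {m, n, o, p, q} ∖ ∅ = {m, n, o, p, q}.


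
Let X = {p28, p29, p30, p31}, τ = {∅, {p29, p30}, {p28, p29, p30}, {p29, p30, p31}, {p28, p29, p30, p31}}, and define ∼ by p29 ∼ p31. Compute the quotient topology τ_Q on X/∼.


X/∼ = {[p28], [p29=p31], [p30]}; |τ_Q| = 3.

Equivalence classes: [p28], [p29=p31], [p30].
Quotient map π: X → X/∼ sends p28 ↦ [p28], p29 ↦ [p29=p31], p30 ↦ [p30], p31 ↦ [p29=p31].
For each subset V ⊆ X/∼, compute π^{-1}(V) ⊆ X and check whether π^{-1}(V) ∈ τ. V is open in τ_Q iff π^{-1}(V) ∈ τ.
  V = {}: π^{-1}(V) = ∅ ∈ τ ✓.
  V = {[p28]}: π^{-1}(V) = {p28} ∉ τ ✗.
  V = {[p29=p31]}: π^{-1}(V) = {p29, p31} ∉ τ ✗.
  V = {[p28], [p29=p31]}: π^{-1}(V) = {p28, p29, p31} ∉ τ ✗.
  V = {[p30]}: π^{-1}(V) = {p30} ∉ τ ✗.
  V = {[p28], [p30]}: π^{-1}(V) = {p28, p30} ∉ τ ✗.
  V = {[p29=p31], [p30]}: π^{-1}(V) = {p29, p30, p31} ∈ τ ✓.
  V = {[p28], [p29=p31], [p30]}: π^{-1}(V) = {p28, p29, p30, p31} ∈ τ ✓.
Open sets in the quotient: τ_Q = {{}, {[p29=p31], [p30]}, {[p28], [p29=p31], [p30]}} (3 elements).


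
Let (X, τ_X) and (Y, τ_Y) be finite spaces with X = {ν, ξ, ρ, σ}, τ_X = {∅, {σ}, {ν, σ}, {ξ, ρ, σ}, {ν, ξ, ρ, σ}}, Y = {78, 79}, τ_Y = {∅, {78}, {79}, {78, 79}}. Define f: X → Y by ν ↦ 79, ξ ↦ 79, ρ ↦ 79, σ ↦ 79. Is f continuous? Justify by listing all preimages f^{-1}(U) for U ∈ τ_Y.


f IS continuous.

Compute f^{-1}(U) for each U ∈ τ_Y:
  U = ∅: f^{-1}(U) = ∅ ∈ τ_X ✓.
  U = {78}: f^{-1}(U) = ∅ ∈ τ_X ✓.
  U = {79}: f^{-1}(U) = {ν, ξ, ρ, σ} ∈ τ_X ✓.
  U = {78, 79}: f^{-1}(U) = {ν, ξ, ρ, σ} ∈ τ_X ✓.
Every preimage lies in τ_X, so f IS continuous.


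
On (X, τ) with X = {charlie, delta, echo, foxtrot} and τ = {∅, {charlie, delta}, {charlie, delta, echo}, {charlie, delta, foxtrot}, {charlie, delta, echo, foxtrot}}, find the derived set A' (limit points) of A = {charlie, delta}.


A' = {charlie, delta, echo, foxtrot}

For each x ∈ X, list the open sets U ∈ τ with x ∈ U, then check whether U ∩ (A ∖ {x}) ≠ ∅ for every such U.
  x = charlie: opens ∋ x are {charlie, delta}, {charlie, delta, echo}, {charlie, delta, foxtrot}, {charlie, delta, echo, foxtrot}; each meets A ∖ {charlie}, so x IS a limit point.
  x = delta: opens ∋ x are {charlie, delta}, {charlie, delta, echo}, {charlie, delta, foxtrot}, {charlie, delta, echo, foxtrot}; each meets A ∖ {delta}, so x IS a limit point.
  x = echo: opens ∋ x are {charlie, delta, echo}, {charlie, delta, echo, foxtrot}; each meets A ∖ {echo}, so x IS a limit point.
  x = foxtrot: opens ∋ x are {charlie, delta, foxtrot}, {charlie, delta, echo, foxtrot}; each meets A ∖ {foxtrot}, so x IS a limit point.
Collecting: A' = {charlie, delta, echo, foxtrot}.


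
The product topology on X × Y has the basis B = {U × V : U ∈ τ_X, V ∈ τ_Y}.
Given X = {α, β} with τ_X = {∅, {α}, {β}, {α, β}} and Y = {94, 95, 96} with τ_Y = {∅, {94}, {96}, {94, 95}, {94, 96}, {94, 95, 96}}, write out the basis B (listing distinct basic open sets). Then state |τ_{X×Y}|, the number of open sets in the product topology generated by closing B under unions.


Basis B = {∅ × ∅, {α} × {94}, {α} × {96}, {β} × {94}, {β} × {96}, {α} × {94, 95}, {α} × {94, 96}, {α, β} × {94}, {α, β} × {96}, {β} × {94, 95}, {β} × {94, 96}, {α} × {94, 95, 96}, {β} × {94, 95, 96}, {α, β} × {94, 95}, {α, β} × {94, 96}, {α, β} × {94, 95, 96}}; |τ_{X×Y}| = 36.

Enumerate products U × V with U ∈ τ_X, V ∈ τ_Y (deduplicated):
  ∅ × ∅ = {} (∅)
  {α} × {94} = {(α,94)}
  {α} × {96} = {(α,96)}
  {β} × {94} = {(β,94)}
  {β} × {96} = {(β,96)}
  {α} × {94, 95} = {(α,94), (α,95)}
  {α} × {94, 96} = {(α,94), (α,96)}
  {α, β} × {94} = {(α,94), (β,94)}
  {α, β} × {96} = {(α,96), (β,96)}
  {β} × {94, 95} = {(β,94), (β,95)}
  {β} × {94, 96} = {(β,94), (β,96)}
  {α} × {94, 95, 96} = {(α,94), (α,95), (α,96)}
  {β} × {94, 95, 96} = {(β,94), (β,95), (β,96)}
  {α, β} × {94, 95} = {(α,94), (α,95), (β,94), (β,95)}
  {α, β} × {94, 96} = {(α,94), (α,96), (β,94), (β,96)}
  {α, β} × {94, 95, 96} = {(α,94), (α,95), (α,96), (β,94), (β,95), (β,96)}
These 16 distinct sets form the basis B.
Close under arbitrary unions to get τ_{X×Y}; counting gives |τ_{X×Y}| = 36.


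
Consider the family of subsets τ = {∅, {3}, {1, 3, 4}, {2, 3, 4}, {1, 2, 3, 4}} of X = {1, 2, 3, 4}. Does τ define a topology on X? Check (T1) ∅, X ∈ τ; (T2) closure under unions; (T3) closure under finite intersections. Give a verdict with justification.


τ is NOT a topology on X.

Axiom (T1): ∅ ∈ τ? Yes; X ∈ τ? Yes.
Axiom (T2/T3): check pairwise unions and intersections of members of τ.
Counterexample for (T3): {1, 3, 4} ∩ {2, 3, 4} = {3, 4} ∉ τ. Therefore τ is NOT a topology.


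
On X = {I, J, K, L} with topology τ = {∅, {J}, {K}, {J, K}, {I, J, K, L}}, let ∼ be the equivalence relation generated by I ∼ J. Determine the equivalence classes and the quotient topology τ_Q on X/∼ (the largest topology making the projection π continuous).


X/∼ = {[I=J], [K], [L]}; |τ_Q| = 3.

Equivalence classes: [I=J], [K], [L].
Quotient map π: X → X/∼ sends I ↦ [I=J], J ↦ [I=J], K ↦ [K], L ↦ [L].
For each subset V ⊆ X/∼, compute π^{-1}(V) ⊆ X and check whether π^{-1}(V) ∈ τ. V is open in τ_Q iff π^{-1}(V) ∈ τ.
  V = {}: π^{-1}(V) = ∅ ∈ τ ✓.
  V = {[I=J]}: π^{-1}(V) = {I, J} ∉ τ ✗.
  V = {[K]}: π^{-1}(V) = {K} ∈ τ ✓.
  V = {[I=J], [K]}: π^{-1}(V) = {I, J, K} ∉ τ ✗.
  V = {[L]}: π^{-1}(V) = {L} ∉ τ ✗.
  V = {[I=J], [L]}: π^{-1}(V) = {I, J, L} ∉ τ ✗.
  V = {[K], [L]}: π^{-1}(V) = {K, L} ∉ τ ✗.
  V = {[I=J], [K], [L]}: π^{-1}(V) = {I, J, K, L} ∈ τ ✓.
Open sets in the quotient: τ_Q = {{}, {[K]}, {[I=J], [K], [L]}} (3 elements).


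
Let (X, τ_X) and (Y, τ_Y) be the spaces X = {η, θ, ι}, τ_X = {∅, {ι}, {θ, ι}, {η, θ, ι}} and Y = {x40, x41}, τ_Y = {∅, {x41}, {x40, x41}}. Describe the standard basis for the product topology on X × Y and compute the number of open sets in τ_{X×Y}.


Basis B = {∅ × ∅, {ι} × {x41}, {θ, ι} × {x41}, {ι} × {x40, x41}, {η, θ, ι} × {x41}, {θ, ι} × {x40, x41}, {η, θ, ι} × {x40, x41}}; |τ_{X×Y}| = 10.

Enumerate products U × V with U ∈ τ_X, V ∈ τ_Y (deduplicated):
  ∅ × ∅ = {} (∅)
  {ι} × {x41} = {(ι,x41)}
  {θ, ι} × {x41} = {(θ,x41), (ι,x41)}
  {ι} × {x40, x41} = {(ι,x40), (ι,x41)}
  {η, θ, ι} × {x41} = {(η,x41), (θ,x41), (ι,x41)}
  {θ, ι} × {x40, x41} = {(θ,x40), (θ,x41), (ι,x40), (ι,x41)}
  {η, θ, ι} × {x40, x41} = {(η,x40), (η,x41), (θ,x40), (θ,x41), (ι,x40), (ι,x41)}
These 7 distinct sets form the basis B.
Close under arbitrary unions to get τ_{X×Y}; counting gives |τ_{X×Y}| = 10.


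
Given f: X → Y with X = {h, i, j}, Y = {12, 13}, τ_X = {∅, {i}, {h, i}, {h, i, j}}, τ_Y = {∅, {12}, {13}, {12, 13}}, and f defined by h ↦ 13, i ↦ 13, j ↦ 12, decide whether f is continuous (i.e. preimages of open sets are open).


f is NOT continuous.

Compute f^{-1}(U) for each U ∈ τ_Y:
  U = ∅: f^{-1}(U) = ∅ ∈ τ_X ✓.
  U = {12}: f^{-1}(U) = {j} ∉ τ_X ✗.
  U = {13}: f^{-1}(U) = {h, i} ∈ τ_X ✓.
  U = {12, 13}: f^{-1}(U) = {h, i, j} ∈ τ_X ✓.
Found U = {12} with f^{-1}(U) = {j} not in τ_X. Therefore f is NOT continuous.


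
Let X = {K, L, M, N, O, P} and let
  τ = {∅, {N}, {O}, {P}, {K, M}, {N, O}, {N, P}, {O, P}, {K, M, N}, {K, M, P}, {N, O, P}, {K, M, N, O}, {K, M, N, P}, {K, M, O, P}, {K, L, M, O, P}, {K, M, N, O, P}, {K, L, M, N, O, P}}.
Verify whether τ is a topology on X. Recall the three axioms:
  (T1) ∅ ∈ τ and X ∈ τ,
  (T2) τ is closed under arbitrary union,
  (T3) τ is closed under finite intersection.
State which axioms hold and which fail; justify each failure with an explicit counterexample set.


τ is NOT a topology on X.

Axiom (T1): ∅ ∈ τ? Yes; X ∈ τ? Yes.
Axiom (T2/T3): check pairwise unions and intersections of members of τ.
Counterexample for (T2): {O} ∪ {K, M} = {K, M, O} ∉ τ. Therefore τ is NOT a topology.


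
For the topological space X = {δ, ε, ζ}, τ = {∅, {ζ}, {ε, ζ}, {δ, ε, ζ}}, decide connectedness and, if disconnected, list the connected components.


(X, τ) is connected.

Find clopen sets (U ∈ τ with X ∖ U ∈ τ):
  U = ∅, X ∖ U = {δ, ε, ζ} — both open, so U is clopen.
  U = {δ, ε, ζ}, X ∖ U = ∅ — both open, so U is clopen.
Only trivial clopens (∅ and X) exist, so (X, τ) is connected.
Compute connected components by grouping points that agree on all clopens:
  component: {δ, ε, ζ}


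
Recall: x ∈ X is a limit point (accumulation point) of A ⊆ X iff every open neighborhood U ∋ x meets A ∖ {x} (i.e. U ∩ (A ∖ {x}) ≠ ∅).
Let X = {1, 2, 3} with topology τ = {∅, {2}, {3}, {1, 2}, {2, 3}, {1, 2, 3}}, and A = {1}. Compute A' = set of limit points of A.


A' = ∅

For each x ∈ X, list the open sets U ∈ τ with x ∈ U, then check whether U ∩ (A ∖ {x}) ≠ ∅ for every such U.
  x = 1: open {1, 2} ∋ x has {1, 2} ∩ (A ∖ {1}) = ∅, so x is NOT a limit point.
  x = 2: open {2} ∋ x has {2} ∩ (A ∖ {2}) = ∅, so x is NOT a limit point.
  x = 3: open {3} ∋ x has {3} ∩ (A ∖ {3}) = ∅, so x is NOT a limit point.
Collecting: A' = ∅.


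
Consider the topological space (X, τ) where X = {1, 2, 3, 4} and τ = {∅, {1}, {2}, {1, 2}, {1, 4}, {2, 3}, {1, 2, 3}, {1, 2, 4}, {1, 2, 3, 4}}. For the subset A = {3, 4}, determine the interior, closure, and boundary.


int(A) = ∅, cl(A) = {3, 4}, ∂A = {3, 4}.

Closed sets in (X, τ) are complements of opens:
  closed(X, τ) = {∅, {3}, {4}, {1, 4}, {2, 3}, {3, 4}, {1, 3, 4}, {2, 3, 4}, {1, 2, 3, 4}}.
int(A) = ⋃ {U ∈ τ : U ⊆ A}. Opens contained in A: ∅.
Taking the union of these: int(A) = ∅.
cl(A) = ⋂ {C closed : A ⊆ C}. Closed sets containing A: {3, 4}, {1, 3, 4}, {2, 3, 4}, {1, 2, 3, 4}.
Intersecting these: cl(A) = {3, 4}.
∂A = cl(A) ∖ int(A) = {3, 4} ∖ ∅ = {3, 4}.


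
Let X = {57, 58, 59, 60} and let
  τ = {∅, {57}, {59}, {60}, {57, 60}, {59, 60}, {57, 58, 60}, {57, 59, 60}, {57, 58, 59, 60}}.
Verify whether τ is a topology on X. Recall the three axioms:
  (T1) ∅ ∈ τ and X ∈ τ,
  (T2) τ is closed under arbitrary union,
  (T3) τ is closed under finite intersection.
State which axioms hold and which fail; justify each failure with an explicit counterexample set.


τ is NOT a topology on X.

Axiom (T1): ∅ ∈ τ? Yes; X ∈ τ? Yes.
Axiom (T2/T3): check pairwise unions and intersections of members of τ.
Counterexample for (T2): {57} ∪ {59} = {57, 59} ∉ τ. Therefore τ is NOT a topology.
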